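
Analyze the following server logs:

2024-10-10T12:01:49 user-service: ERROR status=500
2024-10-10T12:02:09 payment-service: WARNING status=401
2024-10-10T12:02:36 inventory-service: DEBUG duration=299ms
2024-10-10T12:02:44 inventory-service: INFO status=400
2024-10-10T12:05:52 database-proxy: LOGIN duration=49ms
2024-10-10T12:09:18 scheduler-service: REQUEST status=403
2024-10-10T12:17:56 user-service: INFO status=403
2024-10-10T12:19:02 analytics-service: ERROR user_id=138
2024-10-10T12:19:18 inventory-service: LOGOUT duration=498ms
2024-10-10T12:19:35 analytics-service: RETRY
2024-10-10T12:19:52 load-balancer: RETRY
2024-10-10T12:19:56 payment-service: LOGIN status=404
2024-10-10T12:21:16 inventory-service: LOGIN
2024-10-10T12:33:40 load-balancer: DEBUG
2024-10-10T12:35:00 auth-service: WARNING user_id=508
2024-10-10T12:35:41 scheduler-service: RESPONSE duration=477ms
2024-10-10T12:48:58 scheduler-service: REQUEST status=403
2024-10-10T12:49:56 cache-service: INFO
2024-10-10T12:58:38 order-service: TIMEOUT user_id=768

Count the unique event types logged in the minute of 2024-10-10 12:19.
4

To count unique event types:

1. Filter events in the minute starting at 2024-10-10 12:19
2. Extract event types from matching entries
3. Count unique types: 4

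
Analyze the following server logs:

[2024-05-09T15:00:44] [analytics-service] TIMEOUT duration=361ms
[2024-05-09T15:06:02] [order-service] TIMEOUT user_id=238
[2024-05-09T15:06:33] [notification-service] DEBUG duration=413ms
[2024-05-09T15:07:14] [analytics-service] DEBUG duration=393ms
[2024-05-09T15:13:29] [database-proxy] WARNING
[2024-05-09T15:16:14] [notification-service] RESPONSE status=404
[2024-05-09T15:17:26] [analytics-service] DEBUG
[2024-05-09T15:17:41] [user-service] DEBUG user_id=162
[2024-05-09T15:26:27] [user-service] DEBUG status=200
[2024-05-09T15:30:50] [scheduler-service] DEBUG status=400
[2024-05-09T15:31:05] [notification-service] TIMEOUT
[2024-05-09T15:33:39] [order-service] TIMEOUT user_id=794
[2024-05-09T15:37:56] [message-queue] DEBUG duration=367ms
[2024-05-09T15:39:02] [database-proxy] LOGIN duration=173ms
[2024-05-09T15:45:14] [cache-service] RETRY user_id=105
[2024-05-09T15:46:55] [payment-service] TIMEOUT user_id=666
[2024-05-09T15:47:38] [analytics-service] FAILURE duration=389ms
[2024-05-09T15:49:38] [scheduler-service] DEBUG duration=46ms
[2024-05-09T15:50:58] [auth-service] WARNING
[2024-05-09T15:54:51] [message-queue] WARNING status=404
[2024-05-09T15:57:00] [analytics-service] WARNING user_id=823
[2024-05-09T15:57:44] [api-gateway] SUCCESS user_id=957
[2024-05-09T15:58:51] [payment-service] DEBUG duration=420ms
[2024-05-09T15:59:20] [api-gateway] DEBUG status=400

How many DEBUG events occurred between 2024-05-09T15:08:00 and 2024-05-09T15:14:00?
0

To count events in the time window:

1. Window boundaries: 2024-05-09T15:08:00 to 2024-05-09T15:14:00
2. Filter for DEBUG events within this window
3. Count matching events: 0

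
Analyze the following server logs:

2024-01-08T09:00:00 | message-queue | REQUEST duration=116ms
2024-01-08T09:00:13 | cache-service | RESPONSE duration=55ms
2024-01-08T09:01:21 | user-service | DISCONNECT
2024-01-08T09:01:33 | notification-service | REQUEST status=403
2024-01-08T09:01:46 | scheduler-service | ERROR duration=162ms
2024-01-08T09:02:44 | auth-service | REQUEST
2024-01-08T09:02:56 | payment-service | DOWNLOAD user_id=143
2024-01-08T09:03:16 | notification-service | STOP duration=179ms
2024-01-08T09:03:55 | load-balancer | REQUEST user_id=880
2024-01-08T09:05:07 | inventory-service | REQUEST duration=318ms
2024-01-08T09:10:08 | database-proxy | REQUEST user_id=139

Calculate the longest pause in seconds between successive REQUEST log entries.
301

To find the longest gap:

1. Extract all REQUEST events in chronological order
2. Calculate time differences between consecutive events
3. Find the maximum difference
4. Longest gap: 301 seconds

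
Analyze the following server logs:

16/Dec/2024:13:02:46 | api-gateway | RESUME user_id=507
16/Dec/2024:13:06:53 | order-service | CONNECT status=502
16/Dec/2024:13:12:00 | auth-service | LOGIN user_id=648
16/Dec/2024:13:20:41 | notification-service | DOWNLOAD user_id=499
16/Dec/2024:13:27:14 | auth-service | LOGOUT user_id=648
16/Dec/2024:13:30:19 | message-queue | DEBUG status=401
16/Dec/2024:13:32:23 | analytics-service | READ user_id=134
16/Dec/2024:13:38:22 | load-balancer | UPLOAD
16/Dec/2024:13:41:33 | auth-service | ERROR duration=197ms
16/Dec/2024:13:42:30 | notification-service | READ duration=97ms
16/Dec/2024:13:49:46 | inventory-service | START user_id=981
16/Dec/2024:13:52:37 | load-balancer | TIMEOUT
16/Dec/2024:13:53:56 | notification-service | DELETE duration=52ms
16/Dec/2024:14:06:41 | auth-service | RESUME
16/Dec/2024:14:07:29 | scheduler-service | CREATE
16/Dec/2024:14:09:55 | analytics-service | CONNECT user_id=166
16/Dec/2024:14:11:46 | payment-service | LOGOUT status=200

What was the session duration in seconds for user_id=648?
914

To calculate session duration:

1. Find LOGIN event for user_id=648: 16/Dec/2024:13:12:00
2. Find LOGOUT event for user_id=648: 16/Dec/2024:13:27:14
3. Session duration: 16/Dec/2024:13:27:14 - 16/Dec/2024:13:12:00 = 914 seconds (15 minutes)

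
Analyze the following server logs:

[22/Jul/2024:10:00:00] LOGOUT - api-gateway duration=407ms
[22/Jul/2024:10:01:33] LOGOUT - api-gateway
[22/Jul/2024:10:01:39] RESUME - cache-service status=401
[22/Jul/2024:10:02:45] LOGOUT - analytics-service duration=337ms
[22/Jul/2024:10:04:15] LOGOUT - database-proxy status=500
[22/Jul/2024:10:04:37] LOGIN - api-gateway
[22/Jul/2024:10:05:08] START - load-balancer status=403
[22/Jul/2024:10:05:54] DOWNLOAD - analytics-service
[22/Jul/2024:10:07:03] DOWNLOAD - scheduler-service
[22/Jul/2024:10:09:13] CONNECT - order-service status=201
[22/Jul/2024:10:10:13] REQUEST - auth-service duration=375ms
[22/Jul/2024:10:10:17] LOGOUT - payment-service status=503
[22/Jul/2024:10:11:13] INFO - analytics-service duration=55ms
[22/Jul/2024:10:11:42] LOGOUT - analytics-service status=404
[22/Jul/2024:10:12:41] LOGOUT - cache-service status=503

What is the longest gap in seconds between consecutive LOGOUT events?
362

To find the longest gap:

1. Extract all LOGOUT events in chronological order
2. Calculate time differences between consecutive events
3. Find the maximum difference
4. Longest gap: 362 seconds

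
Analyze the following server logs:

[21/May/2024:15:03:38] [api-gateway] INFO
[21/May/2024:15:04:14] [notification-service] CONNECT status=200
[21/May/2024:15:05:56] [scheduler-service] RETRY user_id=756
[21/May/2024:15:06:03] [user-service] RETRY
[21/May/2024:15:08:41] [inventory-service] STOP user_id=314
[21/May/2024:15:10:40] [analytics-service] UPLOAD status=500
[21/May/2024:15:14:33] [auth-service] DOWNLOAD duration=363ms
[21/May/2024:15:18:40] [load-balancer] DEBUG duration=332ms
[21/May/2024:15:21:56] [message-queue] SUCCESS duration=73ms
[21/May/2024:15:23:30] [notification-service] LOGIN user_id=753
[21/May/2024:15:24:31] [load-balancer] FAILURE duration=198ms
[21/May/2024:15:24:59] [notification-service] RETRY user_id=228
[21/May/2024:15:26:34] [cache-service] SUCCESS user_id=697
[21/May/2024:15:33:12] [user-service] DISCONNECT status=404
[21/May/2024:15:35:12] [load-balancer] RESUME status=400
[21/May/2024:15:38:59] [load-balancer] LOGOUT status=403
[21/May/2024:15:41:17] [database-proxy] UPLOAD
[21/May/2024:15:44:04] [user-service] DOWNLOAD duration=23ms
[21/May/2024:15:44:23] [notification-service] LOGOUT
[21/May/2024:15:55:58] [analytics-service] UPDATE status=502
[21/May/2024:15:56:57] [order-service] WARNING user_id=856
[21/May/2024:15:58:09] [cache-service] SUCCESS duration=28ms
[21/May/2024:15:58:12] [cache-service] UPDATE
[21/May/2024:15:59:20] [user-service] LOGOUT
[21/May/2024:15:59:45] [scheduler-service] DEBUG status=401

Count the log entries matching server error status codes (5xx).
2

To find matching entries:

1. Pattern to match: server error status codes (5xx)
2. Scan each log entry for the pattern
3. Count matches: 2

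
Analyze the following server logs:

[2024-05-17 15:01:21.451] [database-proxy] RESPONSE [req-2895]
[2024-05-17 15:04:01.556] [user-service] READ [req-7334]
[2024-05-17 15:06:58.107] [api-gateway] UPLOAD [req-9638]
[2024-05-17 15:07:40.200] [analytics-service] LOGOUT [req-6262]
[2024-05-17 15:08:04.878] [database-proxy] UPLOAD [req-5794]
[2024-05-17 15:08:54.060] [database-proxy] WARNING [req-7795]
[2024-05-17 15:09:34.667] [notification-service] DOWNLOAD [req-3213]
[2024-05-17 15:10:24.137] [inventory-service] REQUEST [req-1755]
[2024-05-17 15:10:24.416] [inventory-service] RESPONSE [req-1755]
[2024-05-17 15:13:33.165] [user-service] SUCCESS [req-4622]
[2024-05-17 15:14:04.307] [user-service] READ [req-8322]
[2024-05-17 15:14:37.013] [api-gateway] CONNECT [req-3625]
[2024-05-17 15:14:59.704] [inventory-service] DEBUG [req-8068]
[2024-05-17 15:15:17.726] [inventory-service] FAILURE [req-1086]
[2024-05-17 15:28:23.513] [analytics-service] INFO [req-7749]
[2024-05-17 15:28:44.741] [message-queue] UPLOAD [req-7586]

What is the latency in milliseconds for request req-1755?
279

To calculate latency:

1. Find REQUEST with id req-1755: 2024-05-17 15:10:24.137
2. Find RESPONSE with id req-1755: 2024-05-17 15:10:24.416
3. Latency: 2024-05-17 15:10:24.416 - 2024-05-17 15:10:24.137 = 279ms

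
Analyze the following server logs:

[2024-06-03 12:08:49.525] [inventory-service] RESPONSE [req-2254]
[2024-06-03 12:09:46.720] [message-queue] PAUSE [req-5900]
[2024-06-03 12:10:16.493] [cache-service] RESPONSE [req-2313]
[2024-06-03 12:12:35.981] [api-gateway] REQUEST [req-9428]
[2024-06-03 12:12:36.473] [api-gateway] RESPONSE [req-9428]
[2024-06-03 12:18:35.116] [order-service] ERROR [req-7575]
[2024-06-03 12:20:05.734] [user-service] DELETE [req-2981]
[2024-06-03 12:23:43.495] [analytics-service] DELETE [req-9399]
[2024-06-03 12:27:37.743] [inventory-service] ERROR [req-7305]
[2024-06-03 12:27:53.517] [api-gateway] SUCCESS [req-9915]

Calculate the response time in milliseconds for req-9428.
492

To calculate latency:

1. Find REQUEST with id req-9428: 2024-06-03 12:12:35.981
2. Find RESPONSE with id req-9428: 2024-06-03 12:12:36.473
3. Latency: 2024-06-03 12:12:36.473 - 2024-06-03 12:12:35.981 = 492ms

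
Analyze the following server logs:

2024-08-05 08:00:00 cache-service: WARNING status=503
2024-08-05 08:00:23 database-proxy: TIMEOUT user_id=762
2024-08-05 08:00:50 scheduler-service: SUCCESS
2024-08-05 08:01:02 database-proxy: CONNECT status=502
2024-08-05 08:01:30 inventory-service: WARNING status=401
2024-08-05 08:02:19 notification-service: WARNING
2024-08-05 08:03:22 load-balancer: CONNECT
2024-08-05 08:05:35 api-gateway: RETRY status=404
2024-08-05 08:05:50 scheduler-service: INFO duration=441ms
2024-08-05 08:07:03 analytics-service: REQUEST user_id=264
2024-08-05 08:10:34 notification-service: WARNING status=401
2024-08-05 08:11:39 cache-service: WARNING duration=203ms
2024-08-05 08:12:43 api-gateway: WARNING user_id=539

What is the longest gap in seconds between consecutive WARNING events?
495

To find the longest gap:

1. Extract all WARNING events in chronological order
2. Calculate time differences between consecutive events
3. Find the maximum difference
4. Longest gap: 495 seconds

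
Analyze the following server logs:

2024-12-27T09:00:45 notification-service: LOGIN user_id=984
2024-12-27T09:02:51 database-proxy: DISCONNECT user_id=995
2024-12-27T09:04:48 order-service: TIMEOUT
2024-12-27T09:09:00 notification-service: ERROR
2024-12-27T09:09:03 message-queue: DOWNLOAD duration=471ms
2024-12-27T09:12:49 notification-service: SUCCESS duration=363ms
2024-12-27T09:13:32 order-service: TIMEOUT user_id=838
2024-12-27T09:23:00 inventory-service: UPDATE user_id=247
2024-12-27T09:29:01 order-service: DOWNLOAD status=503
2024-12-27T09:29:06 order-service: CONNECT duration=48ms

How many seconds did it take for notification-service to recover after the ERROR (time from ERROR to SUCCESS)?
229

To calculate recovery time:

1. Find ERROR event for notification-service: 2024-12-27T09:09:00
2. Find next SUCCESS event for notification-service: 2024-12-27T09:12:49
3. Recovery time: 2024-12-27T09:12:49 - 2024-12-27T09:09:00 = 229 seconds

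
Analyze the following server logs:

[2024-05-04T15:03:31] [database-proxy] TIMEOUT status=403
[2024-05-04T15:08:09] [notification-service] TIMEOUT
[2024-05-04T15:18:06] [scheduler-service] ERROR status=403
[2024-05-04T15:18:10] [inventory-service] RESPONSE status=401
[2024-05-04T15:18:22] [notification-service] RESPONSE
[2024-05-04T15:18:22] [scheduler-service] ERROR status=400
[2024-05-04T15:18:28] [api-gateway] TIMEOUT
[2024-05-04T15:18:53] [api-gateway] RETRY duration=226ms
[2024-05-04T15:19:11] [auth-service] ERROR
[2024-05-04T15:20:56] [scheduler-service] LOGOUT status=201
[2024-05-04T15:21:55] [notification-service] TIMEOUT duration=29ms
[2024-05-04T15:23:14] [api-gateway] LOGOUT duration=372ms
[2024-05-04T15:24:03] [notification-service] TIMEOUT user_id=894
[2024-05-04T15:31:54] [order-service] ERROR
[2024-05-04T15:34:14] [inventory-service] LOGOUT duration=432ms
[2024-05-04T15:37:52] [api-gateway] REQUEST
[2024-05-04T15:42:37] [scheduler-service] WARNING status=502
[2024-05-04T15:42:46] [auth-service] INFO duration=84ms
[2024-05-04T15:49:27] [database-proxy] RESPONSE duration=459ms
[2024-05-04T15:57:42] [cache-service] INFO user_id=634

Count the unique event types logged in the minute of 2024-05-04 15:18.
4

To count unique event types:

1. Filter events in the minute starting at 2024-05-04 15:18
2. Extract event types from matching entries
3. Count unique types: 4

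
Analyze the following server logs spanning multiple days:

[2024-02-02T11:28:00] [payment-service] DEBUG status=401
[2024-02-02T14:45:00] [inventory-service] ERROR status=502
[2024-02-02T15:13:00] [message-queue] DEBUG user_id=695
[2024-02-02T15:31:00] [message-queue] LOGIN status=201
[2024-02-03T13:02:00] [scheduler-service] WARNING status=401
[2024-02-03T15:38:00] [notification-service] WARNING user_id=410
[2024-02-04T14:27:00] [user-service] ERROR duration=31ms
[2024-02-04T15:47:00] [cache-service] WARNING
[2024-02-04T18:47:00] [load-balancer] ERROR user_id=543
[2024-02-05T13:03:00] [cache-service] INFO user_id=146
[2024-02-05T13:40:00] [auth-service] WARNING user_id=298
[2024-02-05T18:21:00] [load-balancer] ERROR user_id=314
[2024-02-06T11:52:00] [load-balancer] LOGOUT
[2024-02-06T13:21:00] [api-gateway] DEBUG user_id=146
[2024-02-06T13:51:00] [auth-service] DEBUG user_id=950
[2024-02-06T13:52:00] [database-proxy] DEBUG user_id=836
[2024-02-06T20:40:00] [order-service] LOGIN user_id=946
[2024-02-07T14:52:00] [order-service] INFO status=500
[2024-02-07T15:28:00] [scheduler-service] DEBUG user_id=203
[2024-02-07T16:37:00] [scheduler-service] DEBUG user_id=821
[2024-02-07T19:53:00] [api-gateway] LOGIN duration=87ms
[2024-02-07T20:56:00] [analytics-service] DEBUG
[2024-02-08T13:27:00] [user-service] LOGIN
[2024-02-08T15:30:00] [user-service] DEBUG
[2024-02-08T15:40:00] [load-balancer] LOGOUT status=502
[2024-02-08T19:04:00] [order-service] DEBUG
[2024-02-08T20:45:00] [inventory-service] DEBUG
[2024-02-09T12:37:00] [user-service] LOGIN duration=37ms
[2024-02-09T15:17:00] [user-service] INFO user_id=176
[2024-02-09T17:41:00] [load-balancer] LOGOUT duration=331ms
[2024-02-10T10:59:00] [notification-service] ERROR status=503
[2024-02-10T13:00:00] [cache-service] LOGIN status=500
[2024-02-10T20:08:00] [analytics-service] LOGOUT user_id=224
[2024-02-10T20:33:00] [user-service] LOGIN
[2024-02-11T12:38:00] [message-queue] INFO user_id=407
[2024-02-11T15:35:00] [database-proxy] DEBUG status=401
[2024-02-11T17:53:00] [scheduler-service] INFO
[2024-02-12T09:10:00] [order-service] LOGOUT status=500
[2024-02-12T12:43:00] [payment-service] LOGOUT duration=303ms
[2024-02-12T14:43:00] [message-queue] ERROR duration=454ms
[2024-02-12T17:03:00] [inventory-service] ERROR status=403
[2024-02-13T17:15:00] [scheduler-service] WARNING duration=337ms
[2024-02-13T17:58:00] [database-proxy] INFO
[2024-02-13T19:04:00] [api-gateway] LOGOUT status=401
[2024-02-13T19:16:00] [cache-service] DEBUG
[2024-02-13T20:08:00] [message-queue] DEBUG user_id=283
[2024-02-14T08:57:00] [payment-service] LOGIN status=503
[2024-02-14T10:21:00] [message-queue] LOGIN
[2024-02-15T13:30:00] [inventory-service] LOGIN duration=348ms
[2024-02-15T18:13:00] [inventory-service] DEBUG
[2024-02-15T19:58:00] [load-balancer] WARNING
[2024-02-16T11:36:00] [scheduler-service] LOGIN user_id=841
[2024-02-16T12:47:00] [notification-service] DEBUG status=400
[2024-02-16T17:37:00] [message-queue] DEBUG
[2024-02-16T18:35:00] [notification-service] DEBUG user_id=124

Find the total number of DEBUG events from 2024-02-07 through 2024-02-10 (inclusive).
6

To filter by date range:

1. Date range: 2024-02-07 through 2024-02-10, both dates inclusive
2. Filter for DEBUG events whose date falls in this range
3. Count matching events: 6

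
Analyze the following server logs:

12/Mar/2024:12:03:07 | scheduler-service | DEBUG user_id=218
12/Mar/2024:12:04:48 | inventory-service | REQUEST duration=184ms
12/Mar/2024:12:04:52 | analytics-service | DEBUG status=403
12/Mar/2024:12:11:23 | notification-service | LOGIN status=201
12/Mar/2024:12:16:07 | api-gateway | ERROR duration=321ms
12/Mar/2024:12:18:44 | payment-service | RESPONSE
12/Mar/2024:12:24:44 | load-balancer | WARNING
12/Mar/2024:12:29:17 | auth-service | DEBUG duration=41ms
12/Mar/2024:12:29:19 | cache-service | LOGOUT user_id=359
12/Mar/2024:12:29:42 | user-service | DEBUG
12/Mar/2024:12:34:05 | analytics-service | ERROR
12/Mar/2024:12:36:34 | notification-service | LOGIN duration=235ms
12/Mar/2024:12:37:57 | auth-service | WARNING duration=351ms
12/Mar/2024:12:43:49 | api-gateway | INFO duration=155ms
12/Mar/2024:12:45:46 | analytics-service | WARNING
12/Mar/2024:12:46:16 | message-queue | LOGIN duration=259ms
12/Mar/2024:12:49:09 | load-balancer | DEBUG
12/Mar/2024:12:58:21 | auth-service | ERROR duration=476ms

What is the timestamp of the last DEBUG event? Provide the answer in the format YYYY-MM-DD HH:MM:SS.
2024-03-12 12:49:09

To find the last event:

1. Filter for all DEBUG events
2. Sort by timestamp
3. Select the last one
4. Timestamp: 2024-03-12 12:49:09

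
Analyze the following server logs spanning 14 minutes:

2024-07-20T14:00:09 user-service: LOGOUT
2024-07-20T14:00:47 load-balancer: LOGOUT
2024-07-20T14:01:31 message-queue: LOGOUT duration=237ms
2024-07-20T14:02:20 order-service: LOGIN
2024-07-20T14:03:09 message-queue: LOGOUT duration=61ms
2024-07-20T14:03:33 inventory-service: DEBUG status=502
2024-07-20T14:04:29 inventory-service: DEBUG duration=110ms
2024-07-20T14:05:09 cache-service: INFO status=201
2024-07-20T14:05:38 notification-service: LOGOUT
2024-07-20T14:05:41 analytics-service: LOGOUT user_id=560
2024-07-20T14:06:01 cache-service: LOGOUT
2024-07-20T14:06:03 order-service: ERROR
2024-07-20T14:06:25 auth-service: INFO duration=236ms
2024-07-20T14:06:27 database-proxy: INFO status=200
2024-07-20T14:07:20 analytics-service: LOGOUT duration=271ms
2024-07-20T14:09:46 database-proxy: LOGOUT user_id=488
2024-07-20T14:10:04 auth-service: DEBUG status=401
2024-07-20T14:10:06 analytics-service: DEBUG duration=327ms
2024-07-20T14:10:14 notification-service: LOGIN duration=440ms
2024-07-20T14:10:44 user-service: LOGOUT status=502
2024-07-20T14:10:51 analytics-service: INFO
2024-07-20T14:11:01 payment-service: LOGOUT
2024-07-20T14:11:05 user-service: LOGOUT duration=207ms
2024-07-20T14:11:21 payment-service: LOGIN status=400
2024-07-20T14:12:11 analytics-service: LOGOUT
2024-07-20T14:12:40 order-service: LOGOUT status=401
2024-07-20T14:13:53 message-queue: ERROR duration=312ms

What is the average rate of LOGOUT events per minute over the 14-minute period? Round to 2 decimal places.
1.0

To calculate the rate:

1. Count total LOGOUT events: 14
2. Total time period: 14 minutes
3. Rate = 14 / 14 = 1.0 events per minute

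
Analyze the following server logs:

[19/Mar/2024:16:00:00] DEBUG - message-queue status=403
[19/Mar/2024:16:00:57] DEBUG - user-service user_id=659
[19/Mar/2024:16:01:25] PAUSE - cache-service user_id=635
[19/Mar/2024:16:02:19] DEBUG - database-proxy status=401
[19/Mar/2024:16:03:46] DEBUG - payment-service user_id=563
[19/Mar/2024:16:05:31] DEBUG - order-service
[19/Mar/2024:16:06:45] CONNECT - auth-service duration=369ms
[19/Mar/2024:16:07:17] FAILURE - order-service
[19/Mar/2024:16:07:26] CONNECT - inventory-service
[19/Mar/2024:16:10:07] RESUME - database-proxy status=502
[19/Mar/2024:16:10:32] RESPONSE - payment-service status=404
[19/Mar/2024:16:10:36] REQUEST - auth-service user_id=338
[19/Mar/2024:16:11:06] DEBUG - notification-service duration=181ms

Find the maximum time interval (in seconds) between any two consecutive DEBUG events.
335

To find the longest gap:

1. Extract all DEBUG events in chronological order
2. Calculate time differences between consecutive events
3. Find the maximum difference
4. Longest gap: 335 seconds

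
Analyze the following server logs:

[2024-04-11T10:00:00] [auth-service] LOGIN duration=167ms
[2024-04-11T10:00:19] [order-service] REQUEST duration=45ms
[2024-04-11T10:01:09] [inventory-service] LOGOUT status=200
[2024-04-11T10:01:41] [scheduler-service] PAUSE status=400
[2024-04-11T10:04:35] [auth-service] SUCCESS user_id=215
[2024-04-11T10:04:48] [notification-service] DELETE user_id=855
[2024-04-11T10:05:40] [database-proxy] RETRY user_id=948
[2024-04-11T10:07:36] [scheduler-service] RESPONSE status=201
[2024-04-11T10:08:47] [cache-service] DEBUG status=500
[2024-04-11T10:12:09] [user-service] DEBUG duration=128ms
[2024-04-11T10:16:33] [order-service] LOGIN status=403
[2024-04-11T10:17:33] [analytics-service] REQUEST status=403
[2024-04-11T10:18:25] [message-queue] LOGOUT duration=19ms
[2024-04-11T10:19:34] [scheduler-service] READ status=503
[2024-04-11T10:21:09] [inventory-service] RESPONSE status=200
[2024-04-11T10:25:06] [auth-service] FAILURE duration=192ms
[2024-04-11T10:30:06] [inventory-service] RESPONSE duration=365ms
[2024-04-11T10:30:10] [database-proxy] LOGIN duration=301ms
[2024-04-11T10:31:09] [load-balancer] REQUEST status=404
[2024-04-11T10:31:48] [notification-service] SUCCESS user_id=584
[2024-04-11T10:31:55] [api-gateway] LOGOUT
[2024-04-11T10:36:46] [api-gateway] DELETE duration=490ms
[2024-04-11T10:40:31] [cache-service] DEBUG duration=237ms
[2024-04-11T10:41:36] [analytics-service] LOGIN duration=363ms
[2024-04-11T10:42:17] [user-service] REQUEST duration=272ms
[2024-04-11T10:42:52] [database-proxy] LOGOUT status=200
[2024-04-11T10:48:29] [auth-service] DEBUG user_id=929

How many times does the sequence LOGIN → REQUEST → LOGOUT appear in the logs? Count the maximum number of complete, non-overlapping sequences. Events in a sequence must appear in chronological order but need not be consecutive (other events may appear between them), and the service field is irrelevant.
4

To count sequences:

1. Look for pattern: LOGIN → REQUEST → LOGOUT
2. Greedily scan the log in chronological order, matching each sequence element in turn (ignoring service)
3. Each time the full pattern completes, increment the count and restart matching from the next event
4. Complete non-overlapping sequences found: 4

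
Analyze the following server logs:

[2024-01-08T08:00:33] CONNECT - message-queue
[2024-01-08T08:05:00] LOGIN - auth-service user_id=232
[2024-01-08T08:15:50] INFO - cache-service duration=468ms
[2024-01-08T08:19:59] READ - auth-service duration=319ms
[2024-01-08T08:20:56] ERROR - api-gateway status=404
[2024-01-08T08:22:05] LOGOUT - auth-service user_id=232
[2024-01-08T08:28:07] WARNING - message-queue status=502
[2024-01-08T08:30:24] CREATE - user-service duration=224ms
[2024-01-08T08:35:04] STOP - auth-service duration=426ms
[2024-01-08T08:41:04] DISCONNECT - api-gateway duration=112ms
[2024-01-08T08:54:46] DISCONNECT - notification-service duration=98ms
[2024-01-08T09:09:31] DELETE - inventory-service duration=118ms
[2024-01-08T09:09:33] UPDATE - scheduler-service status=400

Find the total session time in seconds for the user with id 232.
1025

To calculate session duration:

1. Find LOGIN event for user_id=232: 2024-01-08T08:05:00
2. Find LOGOUT event for user_id=232: 2024-01-08T08:22:05
3. Session duration: 2024-01-08T08:22:05 - 2024-01-08T08:05:00 = 1025 seconds (17 minutes)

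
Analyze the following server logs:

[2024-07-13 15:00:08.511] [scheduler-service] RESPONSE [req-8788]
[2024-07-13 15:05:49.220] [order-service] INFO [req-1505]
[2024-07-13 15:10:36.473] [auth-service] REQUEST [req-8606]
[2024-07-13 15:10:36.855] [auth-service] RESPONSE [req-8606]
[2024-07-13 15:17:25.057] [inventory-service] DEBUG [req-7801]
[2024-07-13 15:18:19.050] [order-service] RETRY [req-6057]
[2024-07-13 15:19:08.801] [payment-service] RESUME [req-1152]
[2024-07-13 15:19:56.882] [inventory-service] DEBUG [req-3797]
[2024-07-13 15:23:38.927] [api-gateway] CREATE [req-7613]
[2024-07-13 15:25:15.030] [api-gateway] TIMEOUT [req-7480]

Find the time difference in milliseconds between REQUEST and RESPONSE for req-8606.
382

To calculate latency:

1. Find REQUEST with id req-8606: 2024-07-13 15:10:36.473
2. Find RESPONSE with id req-8606: 2024-07-13 15:10:36.855
3. Latency: 2024-07-13 15:10:36.855 - 2024-07-13 15:10:36.473 = 382ms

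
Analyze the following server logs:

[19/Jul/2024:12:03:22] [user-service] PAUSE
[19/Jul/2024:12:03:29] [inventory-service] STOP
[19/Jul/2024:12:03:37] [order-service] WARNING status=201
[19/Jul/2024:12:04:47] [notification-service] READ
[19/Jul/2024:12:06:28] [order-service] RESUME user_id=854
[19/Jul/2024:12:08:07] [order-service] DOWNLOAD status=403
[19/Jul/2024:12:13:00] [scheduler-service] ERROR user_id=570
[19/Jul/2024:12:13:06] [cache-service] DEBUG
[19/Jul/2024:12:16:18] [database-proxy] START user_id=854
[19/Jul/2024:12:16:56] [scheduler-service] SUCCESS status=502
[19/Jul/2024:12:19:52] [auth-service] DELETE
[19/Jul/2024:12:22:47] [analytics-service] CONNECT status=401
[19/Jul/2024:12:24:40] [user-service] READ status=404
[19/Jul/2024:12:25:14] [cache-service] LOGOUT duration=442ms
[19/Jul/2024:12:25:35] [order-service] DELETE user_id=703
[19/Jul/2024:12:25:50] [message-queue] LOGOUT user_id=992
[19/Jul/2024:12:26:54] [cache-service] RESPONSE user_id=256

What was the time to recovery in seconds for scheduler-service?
236

To calculate recovery time:

1. Find ERROR event for scheduler-service: 19/Jul/2024:12:13:00
2. Find next SUCCESS event for scheduler-service: 19/Jul/2024:12:16:56
3. Recovery time: 19/Jul/2024:12:16:56 - 19/Jul/2024:12:13:00 = 236 seconds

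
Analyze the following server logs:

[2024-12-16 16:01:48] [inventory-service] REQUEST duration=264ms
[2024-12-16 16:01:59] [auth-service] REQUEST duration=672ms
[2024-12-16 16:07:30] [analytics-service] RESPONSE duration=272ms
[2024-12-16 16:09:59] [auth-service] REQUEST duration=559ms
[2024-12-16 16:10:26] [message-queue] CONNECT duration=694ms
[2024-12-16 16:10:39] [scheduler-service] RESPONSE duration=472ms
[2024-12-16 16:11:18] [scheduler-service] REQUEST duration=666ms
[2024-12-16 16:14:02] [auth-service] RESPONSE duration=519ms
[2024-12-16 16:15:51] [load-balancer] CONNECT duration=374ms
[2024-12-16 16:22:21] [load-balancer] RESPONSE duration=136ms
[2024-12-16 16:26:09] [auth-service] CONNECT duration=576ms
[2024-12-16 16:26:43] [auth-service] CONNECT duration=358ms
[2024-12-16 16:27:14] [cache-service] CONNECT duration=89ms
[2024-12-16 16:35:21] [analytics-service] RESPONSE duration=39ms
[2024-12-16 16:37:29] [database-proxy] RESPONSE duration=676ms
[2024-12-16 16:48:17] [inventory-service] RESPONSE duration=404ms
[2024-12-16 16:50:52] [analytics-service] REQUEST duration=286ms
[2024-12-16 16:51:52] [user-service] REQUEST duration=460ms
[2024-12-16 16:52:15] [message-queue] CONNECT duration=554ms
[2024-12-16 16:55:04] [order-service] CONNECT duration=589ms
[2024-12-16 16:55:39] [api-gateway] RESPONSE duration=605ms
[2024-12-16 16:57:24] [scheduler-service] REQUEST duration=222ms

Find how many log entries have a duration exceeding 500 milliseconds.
10

To count timeouts:

1. Threshold: 500ms
2. Extract duration from each log entry
3. Count entries where duration > 500
4. Timeout count: 10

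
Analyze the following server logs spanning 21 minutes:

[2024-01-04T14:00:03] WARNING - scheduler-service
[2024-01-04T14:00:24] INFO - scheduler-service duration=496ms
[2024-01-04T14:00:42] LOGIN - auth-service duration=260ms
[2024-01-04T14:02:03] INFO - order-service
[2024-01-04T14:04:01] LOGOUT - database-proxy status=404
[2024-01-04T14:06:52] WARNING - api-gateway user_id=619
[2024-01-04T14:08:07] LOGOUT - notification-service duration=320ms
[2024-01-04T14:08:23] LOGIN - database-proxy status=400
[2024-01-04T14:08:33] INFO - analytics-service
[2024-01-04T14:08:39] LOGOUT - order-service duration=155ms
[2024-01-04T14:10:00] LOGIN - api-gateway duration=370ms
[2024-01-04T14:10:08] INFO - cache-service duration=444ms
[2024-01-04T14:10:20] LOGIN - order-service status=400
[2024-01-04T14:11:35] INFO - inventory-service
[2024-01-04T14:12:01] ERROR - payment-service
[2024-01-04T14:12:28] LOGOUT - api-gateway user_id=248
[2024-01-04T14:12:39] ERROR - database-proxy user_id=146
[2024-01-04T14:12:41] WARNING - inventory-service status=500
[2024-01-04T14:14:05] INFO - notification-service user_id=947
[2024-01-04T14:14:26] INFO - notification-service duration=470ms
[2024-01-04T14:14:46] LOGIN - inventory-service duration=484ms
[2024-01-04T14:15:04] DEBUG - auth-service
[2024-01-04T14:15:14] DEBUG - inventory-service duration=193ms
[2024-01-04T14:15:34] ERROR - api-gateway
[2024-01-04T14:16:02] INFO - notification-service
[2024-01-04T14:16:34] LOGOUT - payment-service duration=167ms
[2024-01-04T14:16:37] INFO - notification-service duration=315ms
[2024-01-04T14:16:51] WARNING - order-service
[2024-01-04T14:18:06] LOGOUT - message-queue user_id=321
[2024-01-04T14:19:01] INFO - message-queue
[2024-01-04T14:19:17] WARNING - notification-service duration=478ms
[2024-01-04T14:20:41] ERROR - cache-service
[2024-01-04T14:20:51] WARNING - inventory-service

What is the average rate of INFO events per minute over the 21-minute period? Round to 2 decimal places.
0.48

To calculate the rate:

1. Count total INFO events: 10
2. Total time period: 21 minutes
3. Rate = 10 / 21 = 0.48 events per minute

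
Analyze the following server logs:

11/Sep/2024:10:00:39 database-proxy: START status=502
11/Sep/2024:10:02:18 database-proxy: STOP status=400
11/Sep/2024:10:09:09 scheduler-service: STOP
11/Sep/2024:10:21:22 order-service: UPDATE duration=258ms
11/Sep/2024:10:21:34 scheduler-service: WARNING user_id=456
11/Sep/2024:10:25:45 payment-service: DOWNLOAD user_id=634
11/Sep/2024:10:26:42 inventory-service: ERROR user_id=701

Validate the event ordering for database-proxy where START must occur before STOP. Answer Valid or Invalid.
Valid

To validate ordering:

1. Required order: START → STOP
2. Rule: START must occur before STOP
3. Check actual order of events for database-proxy
4. Result: Valid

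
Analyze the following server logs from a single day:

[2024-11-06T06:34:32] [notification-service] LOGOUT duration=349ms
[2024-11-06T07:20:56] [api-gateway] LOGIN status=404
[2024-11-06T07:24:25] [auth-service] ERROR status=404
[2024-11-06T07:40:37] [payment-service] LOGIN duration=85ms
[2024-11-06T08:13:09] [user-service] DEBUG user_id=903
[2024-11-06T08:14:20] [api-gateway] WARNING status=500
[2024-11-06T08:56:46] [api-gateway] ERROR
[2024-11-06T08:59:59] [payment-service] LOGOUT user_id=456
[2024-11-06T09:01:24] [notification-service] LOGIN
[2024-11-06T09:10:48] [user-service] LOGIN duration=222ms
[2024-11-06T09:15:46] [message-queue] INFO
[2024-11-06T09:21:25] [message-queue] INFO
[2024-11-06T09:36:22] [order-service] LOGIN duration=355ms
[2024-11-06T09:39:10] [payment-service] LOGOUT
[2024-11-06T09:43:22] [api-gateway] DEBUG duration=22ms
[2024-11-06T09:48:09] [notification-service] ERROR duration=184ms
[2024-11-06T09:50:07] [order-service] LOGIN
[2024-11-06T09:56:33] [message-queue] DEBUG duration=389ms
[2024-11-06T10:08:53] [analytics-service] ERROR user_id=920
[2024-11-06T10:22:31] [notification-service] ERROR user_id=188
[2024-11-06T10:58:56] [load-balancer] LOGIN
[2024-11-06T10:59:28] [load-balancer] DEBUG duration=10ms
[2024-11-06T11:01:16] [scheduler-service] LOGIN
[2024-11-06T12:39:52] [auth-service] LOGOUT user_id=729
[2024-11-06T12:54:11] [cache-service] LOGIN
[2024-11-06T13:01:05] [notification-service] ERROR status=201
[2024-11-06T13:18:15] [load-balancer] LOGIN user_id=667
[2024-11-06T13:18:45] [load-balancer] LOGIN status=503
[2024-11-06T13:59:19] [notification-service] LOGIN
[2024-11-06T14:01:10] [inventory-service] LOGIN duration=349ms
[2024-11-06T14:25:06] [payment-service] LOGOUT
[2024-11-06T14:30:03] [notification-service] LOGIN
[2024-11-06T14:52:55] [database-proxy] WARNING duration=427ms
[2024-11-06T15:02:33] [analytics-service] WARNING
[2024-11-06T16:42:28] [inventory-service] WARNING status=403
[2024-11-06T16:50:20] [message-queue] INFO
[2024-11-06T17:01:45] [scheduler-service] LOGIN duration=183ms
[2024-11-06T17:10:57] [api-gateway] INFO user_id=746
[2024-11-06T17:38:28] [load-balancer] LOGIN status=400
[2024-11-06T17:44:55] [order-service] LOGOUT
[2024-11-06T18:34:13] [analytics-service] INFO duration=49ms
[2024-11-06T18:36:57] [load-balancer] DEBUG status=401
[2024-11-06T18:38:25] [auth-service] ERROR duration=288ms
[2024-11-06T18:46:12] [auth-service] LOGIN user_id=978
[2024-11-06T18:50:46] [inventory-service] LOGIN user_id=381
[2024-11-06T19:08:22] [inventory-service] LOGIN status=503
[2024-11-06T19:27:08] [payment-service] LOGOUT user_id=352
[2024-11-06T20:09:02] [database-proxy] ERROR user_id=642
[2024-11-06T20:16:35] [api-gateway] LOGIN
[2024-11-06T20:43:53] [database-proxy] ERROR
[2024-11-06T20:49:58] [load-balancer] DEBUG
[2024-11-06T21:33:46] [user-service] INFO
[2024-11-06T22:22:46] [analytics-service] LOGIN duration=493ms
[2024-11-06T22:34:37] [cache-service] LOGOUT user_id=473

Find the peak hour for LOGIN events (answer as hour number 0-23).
9

To find the peak hour:

1. Group all LOGIN events by hour
2. Count events in each hour
3. Find hour with maximum count
4. Peak hour: 9 (with 4 events)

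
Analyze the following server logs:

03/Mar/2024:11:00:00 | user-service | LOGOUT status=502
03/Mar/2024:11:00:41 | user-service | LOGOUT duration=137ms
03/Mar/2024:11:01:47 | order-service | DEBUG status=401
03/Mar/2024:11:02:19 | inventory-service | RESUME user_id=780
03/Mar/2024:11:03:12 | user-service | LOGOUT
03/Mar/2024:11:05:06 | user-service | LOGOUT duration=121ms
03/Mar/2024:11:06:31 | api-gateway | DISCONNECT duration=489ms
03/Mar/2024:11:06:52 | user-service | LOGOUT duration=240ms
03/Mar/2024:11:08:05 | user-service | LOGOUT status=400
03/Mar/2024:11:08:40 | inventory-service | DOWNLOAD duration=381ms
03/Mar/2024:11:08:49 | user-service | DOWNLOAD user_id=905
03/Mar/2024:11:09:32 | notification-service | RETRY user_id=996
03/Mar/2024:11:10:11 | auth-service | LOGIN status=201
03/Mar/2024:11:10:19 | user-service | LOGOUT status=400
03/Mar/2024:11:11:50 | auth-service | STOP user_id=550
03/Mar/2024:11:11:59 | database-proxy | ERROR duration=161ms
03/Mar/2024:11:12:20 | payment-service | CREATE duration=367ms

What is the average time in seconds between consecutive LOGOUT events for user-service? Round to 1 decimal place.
103.2

To calculate average interval:

1. Find all LOGOUT events for user-service in order
2. Calculate time gaps between consecutive events
3. Compute mean of gaps: 619 / 6 = 103.2 seconds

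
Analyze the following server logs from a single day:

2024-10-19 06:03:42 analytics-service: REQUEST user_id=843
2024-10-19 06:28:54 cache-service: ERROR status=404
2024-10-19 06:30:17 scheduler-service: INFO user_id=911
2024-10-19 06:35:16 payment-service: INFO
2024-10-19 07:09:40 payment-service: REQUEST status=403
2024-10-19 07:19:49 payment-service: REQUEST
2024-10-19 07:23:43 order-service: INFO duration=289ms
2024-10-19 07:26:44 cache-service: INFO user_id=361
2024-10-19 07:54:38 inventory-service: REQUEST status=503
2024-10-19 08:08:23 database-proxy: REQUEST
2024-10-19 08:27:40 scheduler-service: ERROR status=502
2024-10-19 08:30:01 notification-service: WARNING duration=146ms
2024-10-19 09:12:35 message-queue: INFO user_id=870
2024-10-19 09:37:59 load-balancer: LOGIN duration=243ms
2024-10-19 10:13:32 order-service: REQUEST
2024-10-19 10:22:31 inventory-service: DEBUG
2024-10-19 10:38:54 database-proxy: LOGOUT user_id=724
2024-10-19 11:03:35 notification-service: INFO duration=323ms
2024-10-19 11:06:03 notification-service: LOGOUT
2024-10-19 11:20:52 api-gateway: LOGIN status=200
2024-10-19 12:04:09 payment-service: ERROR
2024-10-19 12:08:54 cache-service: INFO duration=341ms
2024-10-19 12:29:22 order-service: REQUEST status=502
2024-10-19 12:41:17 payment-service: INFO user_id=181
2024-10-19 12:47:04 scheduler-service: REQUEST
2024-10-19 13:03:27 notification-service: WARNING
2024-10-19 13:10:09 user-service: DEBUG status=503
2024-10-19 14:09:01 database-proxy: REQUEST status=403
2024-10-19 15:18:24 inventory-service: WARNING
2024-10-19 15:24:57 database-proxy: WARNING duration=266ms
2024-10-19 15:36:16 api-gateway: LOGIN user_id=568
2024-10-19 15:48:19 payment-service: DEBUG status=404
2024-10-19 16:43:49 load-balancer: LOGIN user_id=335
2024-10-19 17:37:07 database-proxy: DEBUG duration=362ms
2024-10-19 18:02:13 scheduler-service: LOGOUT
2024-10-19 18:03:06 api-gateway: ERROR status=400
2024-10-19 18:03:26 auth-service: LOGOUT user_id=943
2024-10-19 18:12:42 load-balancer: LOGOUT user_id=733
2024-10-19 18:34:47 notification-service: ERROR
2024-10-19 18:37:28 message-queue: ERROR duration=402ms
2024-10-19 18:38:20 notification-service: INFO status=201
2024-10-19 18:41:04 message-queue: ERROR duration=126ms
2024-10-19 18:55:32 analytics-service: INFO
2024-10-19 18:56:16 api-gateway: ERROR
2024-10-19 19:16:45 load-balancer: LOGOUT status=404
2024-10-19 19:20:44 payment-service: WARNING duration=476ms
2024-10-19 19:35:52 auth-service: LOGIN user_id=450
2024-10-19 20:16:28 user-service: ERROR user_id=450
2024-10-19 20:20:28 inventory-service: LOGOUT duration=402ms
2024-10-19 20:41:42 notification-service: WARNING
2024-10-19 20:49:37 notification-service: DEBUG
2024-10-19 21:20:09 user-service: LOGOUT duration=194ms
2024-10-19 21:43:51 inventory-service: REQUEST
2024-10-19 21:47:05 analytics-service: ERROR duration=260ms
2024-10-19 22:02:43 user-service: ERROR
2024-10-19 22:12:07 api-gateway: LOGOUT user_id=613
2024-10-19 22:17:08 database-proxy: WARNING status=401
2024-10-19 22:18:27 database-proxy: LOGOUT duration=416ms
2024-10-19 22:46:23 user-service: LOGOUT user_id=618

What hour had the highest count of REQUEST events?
7

To find the peak hour:

1. Group all REQUEST events by hour
2. Count events in each hour
3. Find hour with maximum count
4. Peak hour: 7 (with 3 events)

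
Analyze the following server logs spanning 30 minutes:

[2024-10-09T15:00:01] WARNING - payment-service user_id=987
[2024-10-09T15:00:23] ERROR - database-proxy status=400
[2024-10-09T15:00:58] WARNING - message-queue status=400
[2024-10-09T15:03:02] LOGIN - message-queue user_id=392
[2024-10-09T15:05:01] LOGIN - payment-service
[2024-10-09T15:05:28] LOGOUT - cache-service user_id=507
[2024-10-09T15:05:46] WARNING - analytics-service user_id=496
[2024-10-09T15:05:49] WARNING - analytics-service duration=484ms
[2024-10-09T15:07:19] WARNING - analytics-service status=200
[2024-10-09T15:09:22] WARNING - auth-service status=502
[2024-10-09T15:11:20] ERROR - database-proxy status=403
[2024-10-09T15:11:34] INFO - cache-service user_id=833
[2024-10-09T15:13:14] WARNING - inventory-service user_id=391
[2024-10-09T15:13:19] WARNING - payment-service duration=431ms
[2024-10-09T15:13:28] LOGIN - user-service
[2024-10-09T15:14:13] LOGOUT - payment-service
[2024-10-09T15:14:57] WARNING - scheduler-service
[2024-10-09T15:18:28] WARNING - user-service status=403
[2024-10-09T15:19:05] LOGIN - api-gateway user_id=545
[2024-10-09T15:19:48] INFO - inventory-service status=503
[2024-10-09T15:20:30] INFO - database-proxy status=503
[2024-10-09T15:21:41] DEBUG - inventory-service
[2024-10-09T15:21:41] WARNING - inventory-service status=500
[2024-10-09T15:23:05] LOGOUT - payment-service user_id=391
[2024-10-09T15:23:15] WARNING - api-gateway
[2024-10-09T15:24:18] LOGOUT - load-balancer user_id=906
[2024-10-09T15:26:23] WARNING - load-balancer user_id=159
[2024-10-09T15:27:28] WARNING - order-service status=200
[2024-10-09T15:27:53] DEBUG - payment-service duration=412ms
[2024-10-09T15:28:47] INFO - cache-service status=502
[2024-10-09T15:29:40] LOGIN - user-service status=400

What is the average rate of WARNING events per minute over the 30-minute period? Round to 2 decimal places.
0.47

To calculate the rate:

1. Count total WARNING events: 14
2. Total time period: 30 minutes
3. Rate = 14 / 30 = 0.47 events per minute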